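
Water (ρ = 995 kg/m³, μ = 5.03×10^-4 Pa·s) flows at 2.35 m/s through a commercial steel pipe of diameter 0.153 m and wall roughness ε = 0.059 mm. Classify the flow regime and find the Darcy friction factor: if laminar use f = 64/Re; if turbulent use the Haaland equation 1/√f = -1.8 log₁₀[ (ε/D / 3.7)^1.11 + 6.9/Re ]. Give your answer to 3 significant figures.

f ≈ 0.0165

Re = ρVD/μ = 995·2.35·0.153/0.000503 = 7.112e+05.
Re > 4000 → turbulent. ε/D = 5.9e-05/0.153 = 0.000386; Haaland: 1/√f = -1.8 log₁₀[3.8e-05 + 9.7e-06] = 7.778, so f = 0.01653.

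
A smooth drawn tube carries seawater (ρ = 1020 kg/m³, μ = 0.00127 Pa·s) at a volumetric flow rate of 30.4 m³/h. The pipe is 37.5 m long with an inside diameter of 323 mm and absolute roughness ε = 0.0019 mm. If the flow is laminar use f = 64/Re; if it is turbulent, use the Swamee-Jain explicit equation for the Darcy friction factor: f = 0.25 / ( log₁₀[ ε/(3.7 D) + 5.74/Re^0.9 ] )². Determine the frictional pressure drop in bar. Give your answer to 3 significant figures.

Q = 30.4 m³/h = 30.4/3600 = 0.008444 m³/s.
Cross-sectional area A = πD²/4 = π(0.323)²/4 = 0.08194 m²; mean velocity V = Q/A = 0.008444/0.08194 = 0.1031 m/s.
Reynolds number Re = ρVD/μ = 1020 · 0.1031 · 0.323 / 0.00127 = 2.673e+04.
Re > 4000 → turbulent. Relative roughness ε/D = 1.9e-06/0.323 = 5.88e-06. Swamee-Jain: f = 0.25/(log₁₀[5.88e-06/3.7 + 5.74/2.673e+04^0.9])² = 0.25/(log₁₀[1.59e-06 + 0.000595])² = 0.25/(-3.224)² = 0.02405.
Darcy-Weisbach: ΔP = f(L/D)(ρV²/2) = 0.02405·(37.5/0.323)·(1020·0.1031²/2) = 0.02405·116.1·5.417 = 15.12 Pa.
ΔP = 15.12 Pa = 1.51×10^-4 bar.

ΔP ≈ 1.51×10^-4 bar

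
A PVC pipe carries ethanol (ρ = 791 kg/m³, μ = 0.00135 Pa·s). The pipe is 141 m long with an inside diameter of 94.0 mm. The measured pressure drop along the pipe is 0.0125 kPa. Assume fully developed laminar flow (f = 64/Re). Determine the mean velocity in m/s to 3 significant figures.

For laminar flow, f = 64/Re with Re = ρVD/μ, so Darcy-Weisbach reduces to ΔP = 32μLV/D². Solving for V: V = ΔP·D²/(32μL) = 12.5·(0.094)²/(32·0.00135·141) = 0.01813 m/s.
Check: Re = ρVD/μ = 791·0.01813·0.094/0.00135 = 998.7 < 2300, so the laminar assumption holds.

V ≈ 0.0181 m/s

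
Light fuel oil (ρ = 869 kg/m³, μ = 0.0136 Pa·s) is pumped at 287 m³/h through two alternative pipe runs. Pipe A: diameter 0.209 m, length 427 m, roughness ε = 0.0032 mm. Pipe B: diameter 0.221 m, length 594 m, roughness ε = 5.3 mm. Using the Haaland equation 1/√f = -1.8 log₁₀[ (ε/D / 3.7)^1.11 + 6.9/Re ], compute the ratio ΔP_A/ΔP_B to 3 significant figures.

Pipe A: V = Q/A = 0.07972/0.03431 = 2.324 m/s; Re = 3.103e+04; ε/D = 1.53e-05; Haaland → f = 0.02316; ΔP_A = f(L/D)(ρV²/2) = 1.11e+05 Pa.
Pipe B: V = Q/A = 0.07972/0.03836 = 2.078 m/s; Re = 2.935e+04; ε/D = 0.024; Haaland → f = 0.05347; ΔP_B = f(L/D)(ρV²/2) = 2.697e+05 Pa.
ΔP_A/ΔP_B = 1.11e+05/2.697e+05 = 0.412.

ΔP_A/ΔP_B ≈ 0.412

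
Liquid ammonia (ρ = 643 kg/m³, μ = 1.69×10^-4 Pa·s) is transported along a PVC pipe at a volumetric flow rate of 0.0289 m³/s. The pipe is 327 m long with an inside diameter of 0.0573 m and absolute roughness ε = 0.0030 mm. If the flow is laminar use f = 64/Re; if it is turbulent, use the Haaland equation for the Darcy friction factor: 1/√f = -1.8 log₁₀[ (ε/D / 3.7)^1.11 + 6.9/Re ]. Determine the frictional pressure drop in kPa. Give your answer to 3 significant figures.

ΔP ≈ 2670 kPa

Cross-sectional area A = πD²/4 = π(0.0573)²/4 = 0.002579 m²; mean velocity V = Q/A = 0.0289/0.002579 = 11.21 m/s.
Reynolds number Re = ρVD/μ = 643 · 11.21 · 0.0573 / 0.000169 = 2.443e+06.
Re > 4000 → turbulent. Relative roughness ε/D = 3e-06/0.0573 = 5.24e-05. Haaland: 1/√f = -1.8 log₁₀[(5.24e-05/3.7)^1.11 + 6.9/2.443e+06] = -1.8 log₁₀[4.14e-06 + 2.82e-06] = 9.282, so f = 0.01161.
Darcy-Weisbach: ΔP = f(L/D)(ρV²/2) = 0.01161·(327/0.0573)·(643·11.21²/2) = 0.01161·5707·4.038e+04 = 2.675e+06 Pa.
ΔP = 2.675e+06 Pa = 2670 kPa.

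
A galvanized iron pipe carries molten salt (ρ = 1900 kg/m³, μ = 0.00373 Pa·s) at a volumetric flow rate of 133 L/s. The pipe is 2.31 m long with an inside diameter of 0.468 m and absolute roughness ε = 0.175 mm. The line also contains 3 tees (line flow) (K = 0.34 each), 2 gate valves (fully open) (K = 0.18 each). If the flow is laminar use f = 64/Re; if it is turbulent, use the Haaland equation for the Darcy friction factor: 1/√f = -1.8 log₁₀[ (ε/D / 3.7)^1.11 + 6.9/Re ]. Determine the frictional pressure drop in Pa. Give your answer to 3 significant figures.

Q = 133 L/s = 133/1000 = 0.133 m³/s.
Cross-sectional area A = πD²/4 = π(0.468)²/4 = 0.172 m²; mean velocity V = Q/A = 0.133/0.172 = 0.7732 m/s.
Reynolds number Re = ρVD/μ = 1900 · 0.7732 · 0.468 / 0.00373 = 1.843e+05.
Re > 4000 → turbulent. Relative roughness ε/D = 0.000175/0.468 = 0.000374. Haaland: 1/√f = -1.8 log₁₀[(0.000374/3.7)^1.11 + 6.9/1.843e+05] = -1.8 log₁₀[3.67e-05 + 3.74e-05] = 7.434, so f = 0.0181.
Total minor-loss coefficient ΣK = 3·0.34 + 2·0.18 = 1.38.
ΔP = [f·L/D + ΣK]·(ρV²/2) = [0.0181·2.31/0.468 + 1.38]·(1900·0.7732²/2) = [0.08932 + 1.38]·567.9 = 834.4 Pa.

ΔP ≈ 834 Pa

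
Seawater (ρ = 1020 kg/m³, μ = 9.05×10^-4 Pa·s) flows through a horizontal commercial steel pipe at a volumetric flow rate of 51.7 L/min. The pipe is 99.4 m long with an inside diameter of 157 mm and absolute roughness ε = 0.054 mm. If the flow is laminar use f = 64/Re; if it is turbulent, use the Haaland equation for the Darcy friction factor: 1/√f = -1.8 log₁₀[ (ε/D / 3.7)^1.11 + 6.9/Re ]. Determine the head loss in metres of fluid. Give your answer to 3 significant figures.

Q = 51.7 L/min = 51.7/60000 = 0.0008617 m³/s.
Cross-sectional area A = πD²/4 = π(0.157)²/4 = 0.01936 m²; mean velocity V = Q/A = 0.0008617/0.01936 = 0.04451 m/s.
Reynolds number Re = ρVD/μ = 1020 · 0.04451 · 0.157 / 0.000905 = 7876.
Re > 4000 → turbulent. Relative roughness ε/D = 5.4e-05/0.157 = 0.000344. Haaland: 1/√f = -1.8 log₁₀[(0.000344/3.7)^1.11 + 6.9/7876] = -1.8 log₁₀[3.35e-05 + 0.000876] = 5.474, so f = 0.03337.
Darcy-Weisbach: ΔP = f(L/D)(ρV²/2) = 0.03337·(99.4/0.157)·(1020·0.04451²/2) = 0.03337·633.1·1.01 = 21.35 Pa.
Head loss h_f = ΔP/(ρg) = 21.35/(1020·9.81) = 0.00213 m.

h_f ≈ 0.00213 m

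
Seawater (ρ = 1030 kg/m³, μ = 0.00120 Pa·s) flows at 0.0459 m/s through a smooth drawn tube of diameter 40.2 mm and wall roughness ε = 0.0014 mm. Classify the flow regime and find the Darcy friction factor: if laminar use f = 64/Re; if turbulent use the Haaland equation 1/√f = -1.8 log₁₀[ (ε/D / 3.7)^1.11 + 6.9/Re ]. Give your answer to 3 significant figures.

Re = ρVD/μ = 1030·0.0459·0.0402/0.0012 = 1584.
Re < 2300 → laminar, so f = 64/Re = 0.04041 (roughness is irrelevant in laminar flow).

f ≈ 0.0404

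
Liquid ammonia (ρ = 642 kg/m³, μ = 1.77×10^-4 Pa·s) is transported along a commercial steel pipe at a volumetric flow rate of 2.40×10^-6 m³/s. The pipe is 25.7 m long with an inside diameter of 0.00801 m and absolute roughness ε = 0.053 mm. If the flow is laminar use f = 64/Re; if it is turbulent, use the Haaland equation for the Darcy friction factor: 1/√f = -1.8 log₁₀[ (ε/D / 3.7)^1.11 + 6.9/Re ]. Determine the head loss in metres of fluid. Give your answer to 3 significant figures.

Cross-sectional area A = πD²/4 = π(0.00801)²/4 = 5.039e-05 m²; mean velocity V = Q/A = 2.4e-06/5.039e-05 = 0.04763 m/s.
Reynolds number Re = ρVD/μ = 642 · 0.04763 · 0.00801 / 0.000177 = 1384.
Re < 2300 → laminar flow, so f = 64/Re = 64/1384 = 0.04625 (the turbulent correlation is not needed).
Darcy-Weisbach: ΔP = f(L/D)(ρV²/2) = 0.04625·(25.7/0.00801)·(642·0.04763²/2) = 0.04625·3208·0.7281 = 108.1 Pa.
Head loss h_f = ΔP/(ρg) = 108.1/(642·9.81) = 0.0172 m.

h_f ≈ 0.0172 m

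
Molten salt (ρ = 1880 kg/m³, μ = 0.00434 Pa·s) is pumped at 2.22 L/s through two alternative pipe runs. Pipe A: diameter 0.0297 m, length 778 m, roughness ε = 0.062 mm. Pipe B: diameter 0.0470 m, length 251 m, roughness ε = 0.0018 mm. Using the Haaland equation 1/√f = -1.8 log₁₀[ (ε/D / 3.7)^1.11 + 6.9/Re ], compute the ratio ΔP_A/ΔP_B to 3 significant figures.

ΔP_A/ΔP_B ≈ 34.3

Pipe A: V = Q/A = 0.00222/0.0006928 = 3.204 m/s; Re = 4.123e+04; ε/D = 0.00209; Haaland → f = 0.02699; ΔP_A = f(L/D)(ρV²/2) = 6.824e+06 Pa.
Pipe B: V = Q/A = 0.00222/0.001735 = 1.28 m/s; Re = 2.605e+04; ε/D = 3.83e-05; Haaland → f = 0.02419; ΔP_B = f(L/D)(ρV²/2) = 1.988e+05 Pa.
ΔP_A/ΔP_B = 6.824e+06/1.988e+05 = 34.3.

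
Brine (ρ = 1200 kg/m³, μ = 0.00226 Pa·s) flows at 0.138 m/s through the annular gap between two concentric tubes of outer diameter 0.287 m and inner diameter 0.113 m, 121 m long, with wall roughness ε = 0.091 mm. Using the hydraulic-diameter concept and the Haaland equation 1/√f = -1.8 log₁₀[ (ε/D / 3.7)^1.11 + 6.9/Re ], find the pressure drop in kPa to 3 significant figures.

Hydraulic diameter D_h = 4A/P = D_o - D_i = 0.287 - 0.113 = 0.174 m.
Re = ρVD_h/μ = 1200·0.138·0.174/0.00226 = 1.275e+04.
ε/D_h = 9.1e-05/0.174 = 0.000523; Haaland gives 1/√f = -1.8 log₁₀[5.33e-05+0.000541] = 5.807, so f = 0.02966.
ΔP = f(L/D_h)(ρV²/2) = 0.02966·121/0.174·11.43 = 235.7 Pa.
ΔP = 0.236 kPa.

ΔP ≈ 0.236 kPa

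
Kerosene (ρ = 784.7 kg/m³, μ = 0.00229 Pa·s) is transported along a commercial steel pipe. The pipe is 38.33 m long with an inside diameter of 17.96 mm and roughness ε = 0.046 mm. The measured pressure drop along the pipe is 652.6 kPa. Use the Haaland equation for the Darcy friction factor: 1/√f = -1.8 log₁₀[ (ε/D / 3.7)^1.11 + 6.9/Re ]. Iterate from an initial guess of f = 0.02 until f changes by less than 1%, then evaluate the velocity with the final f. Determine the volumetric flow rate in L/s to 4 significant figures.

Q ≈ 1.320 L/s

Rearranging Darcy-Weisbach: V = √(2·ΔP·D/(f·L·ρ)). With ε/D = 4.6e-05/0.01796 = 0.00256, iterate starting from f = 0.02:
  f = 0.02 → V = √(2·6.526e+05·0.01796/(0.02·38.33·784.7)) = 6.242 m/s; Re = ρVD/μ = 3.842e+04; f → 0.02818
  f = 0.02818 → V = 5.259 m/s; Re = 3.236e+04; f → 0.02868
  f = 0.02868 → V = 5.213 m/s; Re = 3.208e+04; f → 0.02871
Converged (Δf/f < 1%). With the final f = 0.02871: V = √(2·6.526e+05·0.01796/(0.02871·38.33·784.7)) = 5.211 m/s.
Q = V·A = 5.211·(π/4·0.01796²) = 0.00132 m³/s = 1.320 L/s.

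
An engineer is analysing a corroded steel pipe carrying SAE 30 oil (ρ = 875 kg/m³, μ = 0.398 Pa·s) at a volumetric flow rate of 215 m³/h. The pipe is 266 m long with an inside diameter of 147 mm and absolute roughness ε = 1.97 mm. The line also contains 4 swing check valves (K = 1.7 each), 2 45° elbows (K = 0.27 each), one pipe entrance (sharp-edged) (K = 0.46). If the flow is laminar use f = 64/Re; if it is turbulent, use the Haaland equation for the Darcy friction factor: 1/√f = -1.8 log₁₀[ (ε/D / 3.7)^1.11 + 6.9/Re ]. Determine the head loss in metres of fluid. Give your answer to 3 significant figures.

Q = 215 m³/h = 215/3600 = 0.05972 m³/s.
Cross-sectional area A = πD²/4 = π(0.147)²/4 = 0.01697 m²; mean velocity V = Q/A = 0.05972/0.01697 = 3.519 m/s.
Reynolds number Re = ρVD/μ = 875 · 3.519 · 0.147 / 0.398 = 1137.
Re < 2300 → laminar flow, so f = 64/Re = 64/1137 = 0.05628 (the turbulent correlation is not needed).
Total minor-loss coefficient ΣK = 4·1.7 + 2·0.27 + 1·0.46 = 7.8.
ΔP = [f·L/D + ΣK]·(ρV²/2) = [0.05628·266/0.147 + 7.8]·(875·3.519²/2) = [101.8 + 7.8]·5418 = 5.939e+05 Pa.
Head loss h_f = ΔP/(ρg) = 5.939e+05/(875·9.81) = 69.2 m.

h_f ≈ 69.2 m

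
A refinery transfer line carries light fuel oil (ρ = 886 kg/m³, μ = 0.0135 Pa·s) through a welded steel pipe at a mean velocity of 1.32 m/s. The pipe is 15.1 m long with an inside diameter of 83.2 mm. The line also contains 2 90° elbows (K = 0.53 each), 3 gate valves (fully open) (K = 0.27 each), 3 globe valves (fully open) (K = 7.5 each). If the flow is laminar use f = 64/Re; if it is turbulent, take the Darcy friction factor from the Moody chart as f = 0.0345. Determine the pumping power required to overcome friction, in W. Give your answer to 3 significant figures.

Reynolds number Re = ρVD/μ = 886 · 1.32 · 0.0832 / 0.0135 = 7208.
Re > 4000 → turbulent; use the Moody-chart value f = 0.0345.
Total minor-loss coefficient ΣK = 2·0.53 + 3·0.27 + 3·7.5 = 24.4.
ΔP = [f·L/D + ΣK]·(ρV²/2) = [0.0345·15.1/0.0832 + 24.4]·(886·1.32²/2) = [6.261 + 24.4]·771.9 = 2.364e+04 Pa.
Q = V·A = 1.32·0.005437 = 0.007176 m³/s.
Pumping power P = QΔP = 0.007176·2.364e+04 = 169.7 W = 170 W.

P ≈ 170 W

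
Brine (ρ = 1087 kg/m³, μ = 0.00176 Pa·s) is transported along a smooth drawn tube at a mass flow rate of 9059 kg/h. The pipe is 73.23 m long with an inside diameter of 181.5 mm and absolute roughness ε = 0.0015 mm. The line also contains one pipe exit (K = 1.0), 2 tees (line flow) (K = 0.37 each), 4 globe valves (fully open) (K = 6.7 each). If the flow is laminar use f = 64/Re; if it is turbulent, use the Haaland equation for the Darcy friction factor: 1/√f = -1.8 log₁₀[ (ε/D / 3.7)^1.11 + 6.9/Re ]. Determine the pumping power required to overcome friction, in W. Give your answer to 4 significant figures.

P ≈ 0.4129 W

ṁ = 9059 kg/h = 9059/3600 = 2.516 kg/s.
A = πD²/4 = π(0.1815)²/4 = 0.02587 m²; mean velocity V = ṁ/(ρA) = 2.516/(1087 · 0.02587) = 0.08948 m/s.
Reynolds number Re = ρVD/μ = 1087 · 0.08948 · 0.1815 / 0.00176 = 1.003e+04.
Re > 4000 → turbulent. Relative roughness ε/D = 1.5e-06/0.1815 = 8.26e-06. Haaland: 1/√f = -1.8 log₁₀[(8.26e-06/3.7)^1.11 + 6.9/1.003e+04] = -1.8 log₁₀[5.34e-07 + 0.000688] = 5.692, so f = 0.03087.
Total minor-loss coefficient ΣK = 1·1 + 2·0.37 + 4·6.7 = 28.5.
ΔP = [f·L/D + ΣK]·(ρV²/2) = [0.03087·73.23/0.1815 + 28.5]·(1087·0.08948²/2) = [12.45 + 28.5]·4.351 = 178.4 Pa.
Q = ṁ/ρ = 2.516/1087 = 0.002315 m³/s.
Pumping power P = QΔP = 0.002315·178.4 = 0.41293 W = 0.4129 W.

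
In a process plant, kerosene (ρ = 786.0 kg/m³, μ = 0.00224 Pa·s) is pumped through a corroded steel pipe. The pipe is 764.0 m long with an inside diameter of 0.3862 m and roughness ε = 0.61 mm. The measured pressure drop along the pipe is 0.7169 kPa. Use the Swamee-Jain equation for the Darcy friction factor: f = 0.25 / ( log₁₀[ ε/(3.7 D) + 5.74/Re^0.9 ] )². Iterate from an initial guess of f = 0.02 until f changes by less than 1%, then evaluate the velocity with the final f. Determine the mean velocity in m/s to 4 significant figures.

Rearranging Darcy-Weisbach: V = √(2·ΔP·D/(f·L·ρ)). With ε/D = 0.00061/0.3862 = 0.00158, iterate starting from f = 0.02:
  f = 0.02 → V = √(2·716.9·0.3862/(0.02·764·786)) = 0.2147 m/s; Re = ρVD/μ = 2.91e+04; f → 0.0276
  f = 0.0276 → V = 0.1828 m/s; Re = 2.477e+04; f → 0.02829
  f = 0.02829 → V = 0.1806 m/s; Re = 2.447e+04; f → 0.02834
Converged (Δf/f < 1%). With the final f = 0.02834: V = √(2·716.9·0.3862/(0.02834·764·786)) = 0.1804 m/s.

V ≈ 0.1804 m/s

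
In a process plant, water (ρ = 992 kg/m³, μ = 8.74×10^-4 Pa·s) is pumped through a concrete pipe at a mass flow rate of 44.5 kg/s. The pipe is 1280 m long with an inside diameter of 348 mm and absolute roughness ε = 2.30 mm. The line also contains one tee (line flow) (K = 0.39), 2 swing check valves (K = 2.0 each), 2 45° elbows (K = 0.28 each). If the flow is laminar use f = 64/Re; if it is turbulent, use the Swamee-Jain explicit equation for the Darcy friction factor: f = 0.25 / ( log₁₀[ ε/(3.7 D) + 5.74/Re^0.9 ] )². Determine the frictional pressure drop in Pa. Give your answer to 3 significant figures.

ΔP ≈ 14200 Pa

A = πD²/4 = π(0.348)²/4 = 0.09511 m²; mean velocity V = ṁ/(ρA) = 44.5/(992 · 0.09511) = 0.4716 m/s.
Reynolds number Re = ρVD/μ = 992 · 0.4716 · 0.348 / 0.000874 = 1.863e+05.
Re > 4000 → turbulent. Relative roughness ε/D = 0.0023/0.348 = 0.00661. Swamee-Jain: f = 0.25/(log₁₀[0.00661/3.7 + 5.74/1.863e+05^0.9])² = 0.25/(log₁₀[0.00179 + 0.000104])² = 0.25/(-2.724)² = 0.0337.
Total minor-loss coefficient ΣK = 1·0.39 + 2·2 + 2·0.28 = 4.95.
ΔP = [f·L/D + ΣK]·(ρV²/2) = [0.0337·1280/0.348 + 4.95]·(992·0.4716²/2) = [124 + 4.95]·110.3 = 1.422e+04 Pa.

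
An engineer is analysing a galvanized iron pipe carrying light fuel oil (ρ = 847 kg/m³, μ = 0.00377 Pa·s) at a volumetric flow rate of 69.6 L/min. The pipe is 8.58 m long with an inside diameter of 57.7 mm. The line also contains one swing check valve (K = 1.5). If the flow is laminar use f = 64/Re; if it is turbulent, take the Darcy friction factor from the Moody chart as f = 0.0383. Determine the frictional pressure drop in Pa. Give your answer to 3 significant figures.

Q = 69.6 L/min = 69.6/60000 = 0.00116 m³/s.
Cross-sectional area A = πD²/4 = π(0.0577)²/4 = 0.002615 m²; mean velocity V = Q/A = 0.00116/0.002615 = 0.4436 m/s.
Reynolds number Re = ρVD/μ = 847 · 0.4436 · 0.0577 / 0.00377 = 5751.
Re > 4000 → turbulent; use the Moody-chart value f = 0.0383.
Total minor-loss coefficient ΣK = 1·1.5 = 1.5.
ΔP = [f·L/D + ΣK]·(ρV²/2) = [0.0383·8.58/0.0577 + 1.5]·(847·0.4436²/2) = [5.695 + 1.5]·83.35 = 599.7 Pa.

ΔP ≈ 600 Pa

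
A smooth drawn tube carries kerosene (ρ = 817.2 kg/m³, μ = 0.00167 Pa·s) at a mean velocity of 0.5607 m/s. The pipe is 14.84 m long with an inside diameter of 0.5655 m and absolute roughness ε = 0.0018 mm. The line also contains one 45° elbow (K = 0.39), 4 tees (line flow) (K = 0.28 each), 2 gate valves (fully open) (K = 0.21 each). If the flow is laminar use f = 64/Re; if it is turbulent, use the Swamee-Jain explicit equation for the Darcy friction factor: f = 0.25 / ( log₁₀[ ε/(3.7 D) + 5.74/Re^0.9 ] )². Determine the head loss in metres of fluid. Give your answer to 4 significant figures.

h_f ≈ 0.03780 m

Reynolds number Re = ρVD/μ = 817.2 · 0.5607 · 0.5655 / 0.00167 = 1.552e+05.
Re > 4000 → turbulent. Relative roughness ε/D = 1.8e-06/0.5655 = 3.18e-06. Swamee-Jain: f = 0.25/(log₁₀[3.18e-06/3.7 + 5.74/1.552e+05^0.9])² = 0.25/(log₁₀[8.6e-07 + 0.000122])² = 0.25/(-3.91)² = 0.01635.
Total minor-loss coefficient ΣK = 1·0.39 + 4·0.28 + 2·0.21 = 1.93.
ΔP = [f·L/D + ΣK]·(ρV²/2) = [0.01635·14.84/0.5655 + 1.93]·(817.2·0.5607²/2) = [0.4292 + 1.93]·128.5 = 303.1 Pa.
Head loss h_f = ΔP/(ρg) = 303.1/(817.2·9.81) = 0.03780 m.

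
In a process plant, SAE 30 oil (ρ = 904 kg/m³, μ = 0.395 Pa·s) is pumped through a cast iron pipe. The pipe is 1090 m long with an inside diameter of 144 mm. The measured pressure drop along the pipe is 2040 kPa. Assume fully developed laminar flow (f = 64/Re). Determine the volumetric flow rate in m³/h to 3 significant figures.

For laminar flow, f = 64/Re with Re = ρVD/μ, so Darcy-Weisbach reduces to ΔP = 32μLV/D². Solving for V: V = ΔP·D²/(32μL) = 2.04e+06·(0.144)²/(32·0.395·1090) = 3.07 m/s.
Check: Re = ρVD/μ = 904·3.07·0.144/0.395 = 1012 < 2300, so the laminar assumption holds.
Q = V·A = 3.07·(π/4·0.144²) = 0.05 m³/s = 180 m³/h.

Q ≈ 180 m³/h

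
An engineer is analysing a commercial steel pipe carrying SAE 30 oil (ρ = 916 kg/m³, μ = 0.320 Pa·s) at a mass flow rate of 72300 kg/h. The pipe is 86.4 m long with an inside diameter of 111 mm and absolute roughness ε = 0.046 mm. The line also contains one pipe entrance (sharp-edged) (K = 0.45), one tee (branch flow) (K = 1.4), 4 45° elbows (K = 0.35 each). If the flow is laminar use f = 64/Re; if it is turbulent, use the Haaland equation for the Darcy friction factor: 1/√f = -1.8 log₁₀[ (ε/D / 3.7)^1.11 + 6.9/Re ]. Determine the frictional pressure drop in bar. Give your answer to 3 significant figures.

ΔP ≈ 1.70 bar

ṁ = 72300 kg/h = 72300/3600 = 20.08 kg/s.
A = πD²/4 = π(0.111)²/4 = 0.009677 m²; mean velocity V = ṁ/(ρA) = 20.08/(916 · 0.009677) = 2.266 m/s.
Reynolds number Re = ρVD/μ = 916 · 2.266 · 0.111 / 0.32 = 719.9.
Re < 2300 → laminar flow, so f = 64/Re = 64/719.9 = 0.0889 (the turbulent correlation is not needed).
Total minor-loss coefficient ΣK = 1·0.45 + 1·1.4 + 4·0.35 = 3.25.
ΔP = [f·L/D + ΣK]·(ρV²/2) = [0.0889·86.4/0.111 + 3.25]·(916·2.266²/2) = [69.2 + 3.25]·2351 = 1.703e+05 Pa.
ΔP = 1.703e+05 Pa = 1.70 bar.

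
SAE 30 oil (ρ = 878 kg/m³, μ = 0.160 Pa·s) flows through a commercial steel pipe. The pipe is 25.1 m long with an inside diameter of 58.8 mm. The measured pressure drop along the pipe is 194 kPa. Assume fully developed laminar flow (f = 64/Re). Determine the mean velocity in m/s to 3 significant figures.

For laminar flow, f = 64/Re with Re = ρVD/μ, so Darcy-Weisbach reduces to ΔP = 32μLV/D². Solving for V: V = ΔP·D²/(32μL) = 1.94e+05·(0.0588)²/(32·0.16·25.1) = 5.219 m/s.
Check: Re = ρVD/μ = 878·5.219·0.0588/0.16 = 1684 < 2300, so the laminar assumption holds.

V ≈ 5.22 m/s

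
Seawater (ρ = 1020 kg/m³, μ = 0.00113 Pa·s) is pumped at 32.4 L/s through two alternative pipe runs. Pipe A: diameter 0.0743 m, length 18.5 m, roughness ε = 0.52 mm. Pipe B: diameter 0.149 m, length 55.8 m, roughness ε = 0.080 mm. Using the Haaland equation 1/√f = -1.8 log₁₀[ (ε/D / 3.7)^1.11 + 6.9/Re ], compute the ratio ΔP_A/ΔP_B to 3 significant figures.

Pipe A: V = Q/A = 0.0324/0.004336 = 7.473 m/s; Re = 5.012e+05; ε/D = 0.007; Haaland → f = 0.03392; ΔP_A = f(L/D)(ρV²/2) = 2.405e+05 Pa.
Pipe B: V = Q/A = 0.0324/0.01744 = 1.858 m/s; Re = 2.499e+05; ε/D = 0.000537; Haaland → f = 0.01851; ΔP_B = f(L/D)(ρV²/2) = 1.221e+04 Pa.
ΔP_A/ΔP_B = 2.405e+05/1.221e+04 = 19.7.

ΔP_A/ΔP_B ≈ 19.7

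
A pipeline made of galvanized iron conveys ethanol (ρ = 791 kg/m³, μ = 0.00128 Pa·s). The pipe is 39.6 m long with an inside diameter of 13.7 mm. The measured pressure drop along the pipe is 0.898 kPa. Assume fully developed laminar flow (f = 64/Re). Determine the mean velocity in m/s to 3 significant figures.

V ≈ 0.104 m/s

For laminar flow, f = 64/Re with Re = ρVD/μ, so Darcy-Weisbach reduces to ΔP = 32μLV/D². Solving for V: V = ΔP·D²/(32μL) = 898·(0.0137)²/(32·0.00128·39.6) = 0.1039 m/s.
Check: Re = ρVD/μ = 791·0.1039·0.0137/0.00128 = 879.7 < 2300, so the laminar assumption holds.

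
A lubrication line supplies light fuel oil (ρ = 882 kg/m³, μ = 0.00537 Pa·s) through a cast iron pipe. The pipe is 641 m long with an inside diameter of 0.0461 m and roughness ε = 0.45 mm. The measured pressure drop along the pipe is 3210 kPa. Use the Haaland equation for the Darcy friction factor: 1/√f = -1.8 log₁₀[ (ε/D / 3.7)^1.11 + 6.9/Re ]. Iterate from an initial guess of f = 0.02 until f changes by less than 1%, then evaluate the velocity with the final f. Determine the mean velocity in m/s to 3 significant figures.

V ≈ 3.63 m/s

Rearranging Darcy-Weisbach: V = √(2·ΔP·D/(f·L·ρ)). With ε/D = 0.00045/0.0461 = 0.00976, iterate starting from f = 0.02:
  f = 0.02 → V = √(2·3.21e+06·0.0461/(0.02·641·882)) = 5.116 m/s; Re = ρVD/μ = 3.874e+04; f → 0.03911
  f = 0.03911 → V = 3.659 m/s; Re = 2.77e+04; f → 0.03965
  f = 0.03965 → V = 3.633 m/s; Re = 2.751e+04; f → 0.03967
Converged (Δf/f < 1%). With the final f = 0.03967: V = √(2·3.21e+06·0.0461/(0.03967·641·882)) = 3.633 m/s.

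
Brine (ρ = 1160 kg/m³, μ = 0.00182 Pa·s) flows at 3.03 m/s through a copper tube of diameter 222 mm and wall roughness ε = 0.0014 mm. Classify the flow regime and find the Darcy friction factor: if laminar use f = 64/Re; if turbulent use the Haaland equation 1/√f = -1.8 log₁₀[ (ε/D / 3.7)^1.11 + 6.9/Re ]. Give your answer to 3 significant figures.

Re = ρVD/μ = 1160·3.03·0.222/0.00182 = 4.287e+05.
Re > 4000 → turbulent. ε/D = 1.4e-06/0.222 = 6.31e-06; Haaland: 1/√f = -1.8 log₁₀[3.95e-07 + 1.61e-05] = 8.609, so f = 0.01349.

f ≈ 0.0135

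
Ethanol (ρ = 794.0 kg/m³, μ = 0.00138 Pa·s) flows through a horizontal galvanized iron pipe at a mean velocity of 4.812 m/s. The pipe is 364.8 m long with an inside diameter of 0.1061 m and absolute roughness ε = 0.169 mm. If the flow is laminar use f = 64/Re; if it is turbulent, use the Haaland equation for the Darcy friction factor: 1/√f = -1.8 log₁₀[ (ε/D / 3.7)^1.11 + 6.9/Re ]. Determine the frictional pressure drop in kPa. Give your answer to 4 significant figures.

Reynolds number Re = ρVD/μ = 794 · 4.812 · 0.1061 / 0.00138 = 2.938e+05.
Re > 4000 → turbulent. Relative roughness ε/D = 0.000169/0.1061 = 0.00159. Haaland: 1/√f = -1.8 log₁₀[(0.00159/3.7)^1.11 + 6.9/2.938e+05] = -1.8 log₁₀[0.000184 + 2.35e-05] = 6.631, so f = 0.02274.
Darcy-Weisbach: ΔP = f(L/D)(ρV²/2) = 0.02274·(364.8/0.1061)·(794·4.812²/2) = 0.02274·3438·9193 = 7.188e+05 Pa.
ΔP = 7.188e+05 Pa = 718.8 kPa.

ΔP ≈ 718.8 kPa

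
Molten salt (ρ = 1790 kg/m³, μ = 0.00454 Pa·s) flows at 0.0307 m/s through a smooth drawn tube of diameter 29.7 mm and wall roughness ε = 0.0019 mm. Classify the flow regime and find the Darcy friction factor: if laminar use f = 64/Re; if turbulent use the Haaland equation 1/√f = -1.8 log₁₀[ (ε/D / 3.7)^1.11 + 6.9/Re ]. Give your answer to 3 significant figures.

f ≈ 0.178

Re = ρVD/μ = 1790·0.0307·0.0297/0.00454 = 359.5.
Re < 2300 → laminar, so f = 64/Re = 0.178 (roughness is irrelevant in laminar flow).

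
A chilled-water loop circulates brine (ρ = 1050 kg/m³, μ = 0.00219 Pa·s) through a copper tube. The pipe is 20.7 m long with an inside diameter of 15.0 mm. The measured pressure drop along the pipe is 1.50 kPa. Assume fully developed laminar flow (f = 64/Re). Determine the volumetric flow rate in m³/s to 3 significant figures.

For laminar flow, f = 64/Re with Re = ρVD/μ, so Darcy-Weisbach reduces to ΔP = 32μLV/D². Solving for V: V = ΔP·D²/(32μL) = 1500·(0.015)²/(32·0.00219·20.7) = 0.2327 m/s.
Check: Re = ρVD/μ = 1050·0.2327·0.015/0.00219 = 1673 < 2300, so the laminar assumption holds.
Q = V·A = 0.2327·(π/4·0.015²) = 4.111e-05 m³/s = 4.11×10^-5 m³/s.

Q ≈ 4.11×10^-5 m³/s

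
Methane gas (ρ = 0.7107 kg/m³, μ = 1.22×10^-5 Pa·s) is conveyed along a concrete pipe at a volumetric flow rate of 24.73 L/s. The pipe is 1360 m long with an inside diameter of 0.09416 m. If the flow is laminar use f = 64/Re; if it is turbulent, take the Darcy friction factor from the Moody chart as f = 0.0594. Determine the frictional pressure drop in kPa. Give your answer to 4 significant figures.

Q = 24.73 L/s = 24.73/1000 = 0.02473 m³/s.
Cross-sectional area A = πD²/4 = π(0.09416)²/4 = 0.006963 m²; mean velocity V = Q/A = 0.02473/0.006963 = 3.551 m/s.
Reynolds number Re = ρVD/μ = 0.7107 · 3.551 · 0.09416 / 1.22e-05 = 1.948e+04.
Re > 4000 → turbulent; use the Moody-chart value f = 0.0594.
Darcy-Weisbach: ΔP = f(L/D)(ρV²/2) = 0.0594·(1360/0.09416)·(0.7107·3.551²/2) = 0.0594·1.444e+04·4.482 = 3845 Pa.
ΔP = 3845 Pa = 3.845 kPa.

ΔP ≈ 3.845 kPa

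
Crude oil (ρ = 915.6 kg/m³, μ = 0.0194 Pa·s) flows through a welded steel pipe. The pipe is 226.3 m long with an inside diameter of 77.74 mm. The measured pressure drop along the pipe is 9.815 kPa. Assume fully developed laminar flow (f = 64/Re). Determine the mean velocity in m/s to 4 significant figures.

For laminar flow, f = 64/Re with Re = ρVD/μ, so Darcy-Weisbach reduces to ΔP = 32μLV/D². Solving for V: V = ΔP·D²/(32μL) = 9815·(0.07774)²/(32·0.0194·226.3) = 0.4222 m/s.
Check: Re = ρVD/μ = 915.6·0.4222·0.07774/0.0194 = 1549 < 2300, so the laminar assumption holds.

V ≈ 0.4222 m/s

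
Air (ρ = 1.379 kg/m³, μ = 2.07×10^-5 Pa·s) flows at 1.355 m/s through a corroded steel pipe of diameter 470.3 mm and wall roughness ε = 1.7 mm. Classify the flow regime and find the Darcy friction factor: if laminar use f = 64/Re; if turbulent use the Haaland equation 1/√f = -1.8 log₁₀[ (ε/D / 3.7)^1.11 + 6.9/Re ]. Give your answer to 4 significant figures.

f ≈ 0.02998

Re = ρVD/μ = 1.379·1.355·0.4703/2.07e-05 = 4.245e+04.
Re > 4000 → turbulent. ε/D = 0.0017/0.4703 = 0.00361; Haaland: 1/√f = -1.8 log₁₀[0.000456 + 0.000163] = 5.776, so f = 0.02998.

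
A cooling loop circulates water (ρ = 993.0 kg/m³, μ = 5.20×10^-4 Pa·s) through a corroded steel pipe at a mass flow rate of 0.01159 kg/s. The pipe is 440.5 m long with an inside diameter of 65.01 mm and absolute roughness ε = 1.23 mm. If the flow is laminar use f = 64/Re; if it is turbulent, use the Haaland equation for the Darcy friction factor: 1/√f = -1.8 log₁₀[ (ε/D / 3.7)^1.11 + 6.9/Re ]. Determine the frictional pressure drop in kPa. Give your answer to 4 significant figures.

A = πD²/4 = π(0.06501)²/4 = 0.003319 m²; mean velocity V = ṁ/(ρA) = 0.01159/(993 · 0.003319) = 0.003516 m/s.
Reynolds number Re = ρVD/μ = 993 · 0.003516 · 0.06501 / 0.00052 = 436.5.
Re < 2300 → laminar flow, so f = 64/Re = 64/436.5 = 0.1466 (the turbulent correlation is not needed).
Darcy-Weisbach: ΔP = f(L/D)(ρV²/2) = 0.1466·(440.5/0.06501)·(993·0.003516²/2) = 0.1466·6776·0.006139 = 6.098 Pa.
ΔP = 6.098 Pa = 0.006098 kPa.

ΔP ≈ 0.006098 kPa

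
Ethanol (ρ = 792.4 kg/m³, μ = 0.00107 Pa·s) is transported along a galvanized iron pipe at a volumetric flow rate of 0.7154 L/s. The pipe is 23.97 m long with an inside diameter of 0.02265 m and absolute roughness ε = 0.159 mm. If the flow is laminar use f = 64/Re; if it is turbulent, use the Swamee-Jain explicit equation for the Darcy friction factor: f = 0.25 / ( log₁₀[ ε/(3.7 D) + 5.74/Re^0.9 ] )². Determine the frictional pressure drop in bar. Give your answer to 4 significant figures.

ΔP ≈ 0.4839 bar

Q = 0.7154 L/s = 0.7154/1000 = 0.0007154 m³/s.
Cross-sectional area A = πD²/4 = π(0.02265)²/4 = 0.0004029 m²; mean velocity V = Q/A = 0.0007154/0.0004029 = 1.776 m/s.
Reynolds number Re = ρVD/μ = 792.4 · 1.776 · 0.02265 / 0.00107 = 2.978e+04.
Re > 4000 → turbulent. Relative roughness ε/D = 0.000159/0.02265 = 0.00702. Swamee-Jain: f = 0.25/(log₁₀[0.00702/3.7 + 5.74/2.978e+04^0.9])² = 0.25/(log₁₀[0.0019 + 0.00054])² = 0.25/(-2.613)² = 0.03661.
Darcy-Weisbach: ΔP = f(L/D)(ρV²/2) = 0.03661·(23.97/0.02265)·(792.4·1.776²/2) = 0.03661·1058·1249 = 4.839e+04 Pa.
ΔP = 4.839e+04 Pa = 0.4839 bar.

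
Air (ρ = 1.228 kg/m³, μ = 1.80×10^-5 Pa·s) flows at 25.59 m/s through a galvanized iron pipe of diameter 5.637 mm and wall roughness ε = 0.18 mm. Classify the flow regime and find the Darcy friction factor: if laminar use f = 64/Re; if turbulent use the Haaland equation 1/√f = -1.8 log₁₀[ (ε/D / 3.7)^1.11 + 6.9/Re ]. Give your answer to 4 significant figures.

f ≈ 0.06177

Re = ρVD/μ = 1.228·25.59·0.005637/1.8e-05 = 9841.
Re > 4000 → turbulent. ε/D = 0.00018/0.005637 = 0.0319; Haaland: 1/√f = -1.8 log₁₀[0.00512 + 0.000701] = 4.023, so f = 0.06177.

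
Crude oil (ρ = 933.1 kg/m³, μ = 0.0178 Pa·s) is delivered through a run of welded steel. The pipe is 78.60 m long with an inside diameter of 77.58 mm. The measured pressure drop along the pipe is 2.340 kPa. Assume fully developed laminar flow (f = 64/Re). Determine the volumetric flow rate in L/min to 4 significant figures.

Q ≈ 89.22 L/min

For laminar flow, f = 64/Re with Re = ρVD/μ, so Darcy-Weisbach reduces to ΔP = 32μLV/D². Solving for V: V = ΔP·D²/(32μL) = 2340·(0.07758)²/(32·0.0178·78.6) = 0.3146 m/s.
Check: Re = ρVD/μ = 933.1·0.3146·0.07758/0.0178 = 1279 < 2300, so the laminar assumption holds.
Q = V·A = 0.3146·(π/4·0.07758²) = 0.001487 m³/s = 89.22 L/min.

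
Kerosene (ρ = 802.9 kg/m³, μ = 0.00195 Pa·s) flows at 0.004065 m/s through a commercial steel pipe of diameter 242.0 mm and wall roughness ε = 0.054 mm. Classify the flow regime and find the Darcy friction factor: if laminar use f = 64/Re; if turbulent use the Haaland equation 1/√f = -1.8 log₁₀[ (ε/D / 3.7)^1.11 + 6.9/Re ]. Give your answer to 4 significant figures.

f ≈ 0.1580

Re = ρVD/μ = 802.9·0.004065·0.242/0.00195 = 405.
Re < 2300 → laminar, so f = 64/Re = 0.158 (roughness is irrelevant in laminar flow).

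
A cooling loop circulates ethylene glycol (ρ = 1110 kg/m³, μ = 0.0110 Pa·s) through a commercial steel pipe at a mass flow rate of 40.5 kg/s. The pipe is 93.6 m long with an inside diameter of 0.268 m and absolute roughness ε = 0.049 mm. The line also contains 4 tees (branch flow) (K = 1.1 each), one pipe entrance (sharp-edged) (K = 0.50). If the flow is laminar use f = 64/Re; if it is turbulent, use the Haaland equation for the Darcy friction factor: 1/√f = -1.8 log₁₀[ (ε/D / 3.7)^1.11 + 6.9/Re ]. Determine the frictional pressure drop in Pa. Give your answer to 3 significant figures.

ΔP ≈ 3320 Pa

A = πD²/4 = π(0.268)²/4 = 0.05641 m²; mean velocity V = ṁ/(ρA) = 40.5/(1110 · 0.05641) = 0.6468 m/s.
Reynolds number Re = ρVD/μ = 1110 · 0.6468 · 0.268 / 0.011 = 1.749e+04.
Re > 4000 → turbulent. Relative roughness ε/D = 4.9e-05/0.268 = 0.000183. Haaland: 1/√f = -1.8 log₁₀[(0.000183/3.7)^1.11 + 6.9/1.749e+04] = -1.8 log₁₀[1.66e-05 + 0.000394] = 6.095, so f = 0.02692.
Total minor-loss coefficient ΣK = 4·1.1 + 1·0.5 = 4.9.
ΔP = [f·L/D + ΣK]·(ρV²/2) = [0.02692·93.6/0.268 + 4.9]·(1110·0.6468²/2) = [9.402 + 4.9]·232.2 = 3321 Pa.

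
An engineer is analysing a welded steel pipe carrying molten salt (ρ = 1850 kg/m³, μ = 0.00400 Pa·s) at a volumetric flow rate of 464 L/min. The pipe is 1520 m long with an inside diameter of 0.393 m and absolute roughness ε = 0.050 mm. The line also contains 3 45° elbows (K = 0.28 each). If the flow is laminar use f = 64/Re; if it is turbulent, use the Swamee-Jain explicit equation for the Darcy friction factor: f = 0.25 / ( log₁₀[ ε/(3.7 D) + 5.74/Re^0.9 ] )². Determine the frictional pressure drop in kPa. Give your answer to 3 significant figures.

Q = 464 L/min = 464/60000 = 0.007733 m³/s.
Cross-sectional area A = πD²/4 = π(0.393)²/4 = 0.1213 m²; mean velocity V = Q/A = 0.007733/0.1213 = 0.06375 m/s.
Reynolds number Re = ρVD/μ = 1850 · 0.06375 · 0.393 / 0.004 = 1.159e+04.
Re > 4000 → turbulent. Relative roughness ε/D = 5e-05/0.393 = 0.000127. Swamee-Jain: f = 0.25/(log₁₀[0.000127/3.7 + 5.74/1.159e+04^0.9])² = 0.25/(log₁₀[3.44e-05 + 0.00126])² = 0.25/(-2.887)² = 0.02999.
Total minor-loss coefficient ΣK = 3·0.28 = 0.84.
ΔP = [f·L/D + ΣK]·(ρV²/2) = [0.02999·1520/0.393 + 0.84]·(1850·0.06375²/2) = [116 + 0.84]·3.759 = 439.3 Pa.
ΔP = 439.3 Pa = 0.439 kPa.

ΔP ≈ 0.439 kPa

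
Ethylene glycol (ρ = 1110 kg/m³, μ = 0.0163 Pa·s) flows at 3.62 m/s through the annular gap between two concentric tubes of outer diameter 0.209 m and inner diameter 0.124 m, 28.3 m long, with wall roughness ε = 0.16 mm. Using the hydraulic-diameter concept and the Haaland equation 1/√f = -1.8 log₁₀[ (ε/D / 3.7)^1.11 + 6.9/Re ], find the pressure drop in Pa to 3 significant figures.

Hydraulic diameter D_h = 4A/P = D_o - D_i = 0.209 - 0.124 = 0.085 m.
Re = ρVD_h/μ = 1110·3.62·0.085/0.0163 = 2.095e+04.
ε/D_h = 0.00016/0.085 = 0.00188; Haaland gives 1/√f = -1.8 log₁₀[0.000221+0.000329] = 5.867, so f = 0.02905.
ΔP = f(L/D_h)(ρV²/2) = 0.02905·28.3/0.085·7273 = 7.035e+04 Pa.

ΔP ≈ 70300 Pa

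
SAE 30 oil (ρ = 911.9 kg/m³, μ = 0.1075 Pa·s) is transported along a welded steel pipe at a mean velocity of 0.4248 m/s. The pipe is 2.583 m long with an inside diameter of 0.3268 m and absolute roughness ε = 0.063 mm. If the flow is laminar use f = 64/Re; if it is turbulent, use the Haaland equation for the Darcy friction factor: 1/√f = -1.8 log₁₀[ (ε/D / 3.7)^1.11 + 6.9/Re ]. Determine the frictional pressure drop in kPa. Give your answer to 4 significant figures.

ΔP ≈ 0.03534 kPa

Reynolds number Re = ρVD/μ = 911.9 · 0.4248 · 0.3268 / 0.107 = 1178.
Re < 2300 → laminar flow, so f = 64/Re = 64/1178 = 0.05435 (the turbulent correlation is not needed).
Darcy-Weisbach: ΔP = f(L/D)(ρV²/2) = 0.05435·(2.583/0.3268)·(911.9·0.4248²/2) = 0.05435·7.904·82.28 = 35.34 Pa.
ΔP = 35.34 Pa = 0.03534 kPa.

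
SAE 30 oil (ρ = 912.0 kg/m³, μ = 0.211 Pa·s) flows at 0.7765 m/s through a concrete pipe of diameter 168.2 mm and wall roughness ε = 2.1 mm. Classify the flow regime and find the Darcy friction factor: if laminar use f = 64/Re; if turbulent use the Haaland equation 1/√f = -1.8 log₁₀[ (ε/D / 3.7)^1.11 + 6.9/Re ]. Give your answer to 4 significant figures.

f ≈ 0.1134

Re = ρVD/μ = 912·0.7765·0.1682/0.211 = 564.5.
Re < 2300 → laminar, so f = 64/Re = 0.1134 (roughness is irrelevant in laminar flow).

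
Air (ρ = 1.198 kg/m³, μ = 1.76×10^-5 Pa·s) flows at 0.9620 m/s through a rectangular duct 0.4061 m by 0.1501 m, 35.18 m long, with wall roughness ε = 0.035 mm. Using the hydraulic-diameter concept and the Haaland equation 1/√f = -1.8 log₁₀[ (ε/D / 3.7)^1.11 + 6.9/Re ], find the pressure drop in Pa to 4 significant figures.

Hydraulic diameter D_h = 4A/P = 4·(0.4061·0.1501)/(2·(0.4061+0.1501)) = 0.2438/1.112 = 0.2192 m.
Re = ρVD_h/μ = 1.198·0.962·0.2192/1.76e-05 = 1.435e+04.
ε/D_h = 3.5e-05/0.2192 = 0.00016; Haaland gives 1/√f = -1.8 log₁₀[1.43e-05+0.000481] = 5.95, so f = 0.02825.
ΔP = f(L/D_h)(ρV²/2) = 0.02825·35.18/0.2192·0.5543 = 2.513 Pa.

ΔP ≈ 2.513 Pa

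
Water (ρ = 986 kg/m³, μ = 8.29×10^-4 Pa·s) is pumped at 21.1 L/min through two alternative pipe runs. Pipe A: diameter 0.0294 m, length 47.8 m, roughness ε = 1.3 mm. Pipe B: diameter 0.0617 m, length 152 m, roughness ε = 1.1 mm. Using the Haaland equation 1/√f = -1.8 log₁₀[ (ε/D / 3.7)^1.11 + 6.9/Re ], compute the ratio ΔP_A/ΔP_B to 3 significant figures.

Pipe A: V = Q/A = 0.0003517/0.0006789 = 0.518 m/s; Re = 1.811e+04; ε/D = 0.0442; Haaland → f = 0.06919; ΔP_A = f(L/D)(ρV²/2) = 1.488e+04 Pa.
Pipe B: V = Q/A = 0.0003517/0.00299 = 0.1176 m/s; Re = 8631; ε/D = 0.0178; Haaland → f = 0.05106; ΔP_B = f(L/D)(ρV²/2) = 857.9 Pa.
ΔP_A/ΔP_B = 1.488e+04/857.9 = 17.3.

ΔP_A/ΔP_B ≈ 17.3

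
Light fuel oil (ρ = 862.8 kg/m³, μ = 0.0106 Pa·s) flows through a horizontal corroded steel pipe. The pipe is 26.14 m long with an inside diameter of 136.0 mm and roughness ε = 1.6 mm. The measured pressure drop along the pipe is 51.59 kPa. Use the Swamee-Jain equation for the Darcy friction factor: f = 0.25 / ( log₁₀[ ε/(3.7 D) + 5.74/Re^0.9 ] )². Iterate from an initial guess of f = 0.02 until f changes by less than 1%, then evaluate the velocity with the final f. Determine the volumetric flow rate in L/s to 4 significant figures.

Rearranging Darcy-Weisbach: V = √(2·ΔP·D/(f·L·ρ)). With ε/D = 0.0016/0.136 = 0.0118, iterate starting from f = 0.02:
  f = 0.02 → V = √(2·5.159e+04·0.136/(0.02·26.14·862.8)) = 5.578 m/s; Re = ρVD/μ = 6.174e+04; f → 0.04128
  f = 0.04128 → V = 3.882 m/s; Re = 4.298e+04; f → 0.04173
  f = 0.04173 → V = 3.861 m/s; Re = 4.274e+04; f → 0.04174
Converged (Δf/f < 1%). With the final f = 0.04174: V = √(2·5.159e+04·0.136/(0.04174·26.14·862.8)) = 3.861 m/s.
Q = V·A = 3.861·(π/4·0.136²) = 0.05609 m³/s = 56.09 L/s.

Q ≈ 56.09 L/s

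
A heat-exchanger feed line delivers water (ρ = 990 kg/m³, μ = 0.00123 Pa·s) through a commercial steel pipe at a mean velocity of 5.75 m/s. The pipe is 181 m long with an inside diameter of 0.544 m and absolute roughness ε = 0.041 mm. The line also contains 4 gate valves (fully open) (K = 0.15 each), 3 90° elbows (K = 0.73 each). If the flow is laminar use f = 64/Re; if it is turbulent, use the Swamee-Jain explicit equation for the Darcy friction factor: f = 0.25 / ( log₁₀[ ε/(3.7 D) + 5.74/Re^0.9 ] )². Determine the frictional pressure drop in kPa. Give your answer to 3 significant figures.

ΔP ≈ 112 kPa

Reynolds number Re = ρVD/μ = 990 · 5.75 · 0.544 / 0.00123 = 2.518e+06.
Re > 4000 → turbulent. Relative roughness ε/D = 4.1e-05/0.544 = 7.54e-05. Swamee-Jain: f = 0.25/(log₁₀[7.54e-05/3.7 + 5.74/2.518e+06^0.9])² = 0.25/(log₁₀[2.04e-05 + 9.95e-06])² = 0.25/(-4.518)² = 0.01225.
Total minor-loss coefficient ΣK = 4·0.15 + 3·0.73 = 2.79.
ΔP = [f·L/D + ΣK]·(ρV²/2) = [0.01225·181/0.544 + 2.79]·(990·5.75²/2) = [4.075 + 2.79]·1.637e+04 = 1.123e+05 Pa.
ΔP = 1.123e+05 Pa = 112 kPa.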